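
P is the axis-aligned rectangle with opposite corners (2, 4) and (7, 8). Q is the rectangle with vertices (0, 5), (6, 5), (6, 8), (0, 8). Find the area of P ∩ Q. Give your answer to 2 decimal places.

12.00

|P∩Q|: x∈[2,6], y∈[5,8] → 4·3 = 12.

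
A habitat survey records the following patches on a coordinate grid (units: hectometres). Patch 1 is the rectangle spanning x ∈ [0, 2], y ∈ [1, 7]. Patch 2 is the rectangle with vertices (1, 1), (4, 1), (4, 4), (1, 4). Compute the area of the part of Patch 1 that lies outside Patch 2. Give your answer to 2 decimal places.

9.00

|Patch 1∩Patch 2|: x∈[1,2], y∈[1,4] → 1·3 = 3.
|Patch 1| = 12.
|Patch 1 ∖ Patch 2| = |Patch 1| − |Patch 1∩Patch 2| = 12 − 3 = 9.00.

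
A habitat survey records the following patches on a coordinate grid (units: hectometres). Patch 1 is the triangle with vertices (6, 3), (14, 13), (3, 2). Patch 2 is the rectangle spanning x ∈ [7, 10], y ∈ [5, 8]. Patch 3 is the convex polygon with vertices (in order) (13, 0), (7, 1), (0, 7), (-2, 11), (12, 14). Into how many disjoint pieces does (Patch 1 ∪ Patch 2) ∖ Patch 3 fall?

2

(Patch 1 ∪ Patch 2) ∖ Patch 3 splits into 2 disjoint pieces (area 0.8892, area 0.3984).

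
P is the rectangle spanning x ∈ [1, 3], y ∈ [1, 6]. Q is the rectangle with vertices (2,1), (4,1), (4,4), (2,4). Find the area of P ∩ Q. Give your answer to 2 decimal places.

|P∩Q|: x∈[2,3], y∈[1,4] → 1·3 = 3.

3.00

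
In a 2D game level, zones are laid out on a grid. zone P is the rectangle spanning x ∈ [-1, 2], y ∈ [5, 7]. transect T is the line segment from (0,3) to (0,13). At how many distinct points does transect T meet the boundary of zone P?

2

The segment meets the boundary at (0,7), (0,5).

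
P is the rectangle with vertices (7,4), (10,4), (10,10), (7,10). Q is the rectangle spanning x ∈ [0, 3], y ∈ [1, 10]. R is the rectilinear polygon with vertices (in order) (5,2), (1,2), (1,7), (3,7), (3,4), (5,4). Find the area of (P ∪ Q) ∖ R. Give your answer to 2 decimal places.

|P ∪ Q| = 45.
|(P ∪ Q) ∩ R| = 10.
|(P ∪ Q) ∖ R| = 45 − 10 = 35.00.

35.00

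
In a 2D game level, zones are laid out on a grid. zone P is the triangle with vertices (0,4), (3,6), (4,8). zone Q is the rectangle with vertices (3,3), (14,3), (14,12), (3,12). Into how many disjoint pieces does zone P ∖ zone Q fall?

1

zone P ∖ zone Q is a single connected region.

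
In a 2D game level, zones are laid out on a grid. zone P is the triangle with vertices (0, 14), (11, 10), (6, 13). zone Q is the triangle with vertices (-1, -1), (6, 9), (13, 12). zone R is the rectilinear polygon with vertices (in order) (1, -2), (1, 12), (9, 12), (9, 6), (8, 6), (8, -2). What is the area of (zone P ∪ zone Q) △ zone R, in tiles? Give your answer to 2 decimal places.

|zone P ∪ zone Q| = 30.8118.
|(zone P ∪ zone Q) ∩ zone R| = 21.1939.
|(zone P ∪ zone Q) △ zone R| = 30.8118 + 104 − 42.3879 = 92.42.

92.42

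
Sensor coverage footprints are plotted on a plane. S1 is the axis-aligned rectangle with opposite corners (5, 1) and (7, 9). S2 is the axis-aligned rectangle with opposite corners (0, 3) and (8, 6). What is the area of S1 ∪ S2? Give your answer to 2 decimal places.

By inclusion–exclusion:
Individual areas: |S1| = 16, |S2| = 24.
|S1∩S2|: x∈[5,7], y∈[3,6] → 2·3 = 6.
|S1 ∪ S2| = 40 − 6 = 34.00.

34.00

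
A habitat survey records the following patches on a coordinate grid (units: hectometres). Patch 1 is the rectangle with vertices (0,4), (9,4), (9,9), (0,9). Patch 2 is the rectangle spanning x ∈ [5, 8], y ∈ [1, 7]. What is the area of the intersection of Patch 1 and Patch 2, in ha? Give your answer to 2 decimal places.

|Patch 1∩Patch 2|: x∈[5,8], y∈[4,7] → 3·3 = 9.

9.00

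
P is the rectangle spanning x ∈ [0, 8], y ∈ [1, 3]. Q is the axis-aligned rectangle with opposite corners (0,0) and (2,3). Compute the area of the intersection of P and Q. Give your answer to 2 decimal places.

4.00

|P∩Q|: x∈[0,2], y∈[1,3] → 2·2 = 4.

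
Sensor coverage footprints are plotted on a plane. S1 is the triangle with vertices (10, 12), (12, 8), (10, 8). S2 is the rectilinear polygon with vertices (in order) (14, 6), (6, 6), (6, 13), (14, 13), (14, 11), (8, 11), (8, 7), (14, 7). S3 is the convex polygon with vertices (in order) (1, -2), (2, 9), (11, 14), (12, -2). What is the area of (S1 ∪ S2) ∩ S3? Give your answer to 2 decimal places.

24.18

|S1 ∪ S2| = 35.75.
|(S1 ∪ S2) ∩ S3| = 24.18.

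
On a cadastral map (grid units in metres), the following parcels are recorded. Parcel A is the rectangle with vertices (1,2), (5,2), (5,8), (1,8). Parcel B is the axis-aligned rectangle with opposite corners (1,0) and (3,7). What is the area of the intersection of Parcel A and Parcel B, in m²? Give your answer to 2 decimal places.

10.00

|Parcel A∩Parcel B|: x∈[1,3], y∈[2,7] → 2·5 = 10.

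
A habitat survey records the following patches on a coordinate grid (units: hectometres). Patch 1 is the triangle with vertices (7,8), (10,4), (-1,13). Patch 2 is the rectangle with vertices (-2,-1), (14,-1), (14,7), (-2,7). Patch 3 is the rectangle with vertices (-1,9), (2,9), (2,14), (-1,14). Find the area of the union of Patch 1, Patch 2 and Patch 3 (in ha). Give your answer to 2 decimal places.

By inclusion–exclusion:
Individual areas: |Patch 1| = 8.5, |Patch 2| = 128, |Patch 3| = 15.
|Patch 1∩Patch 2| = 2.125.
|Patch 1∩Patch 3| = 0.8693.
|Patch 2∩Patch 3| = 0 (no overlap).
|Patch 1∩Patch 2∩Patch 3| = 0.
|Patch 1 ∪ Patch 2 ∪ Patch 3| = 151.5 − 2.9943 + 0 = 148.51.

148.51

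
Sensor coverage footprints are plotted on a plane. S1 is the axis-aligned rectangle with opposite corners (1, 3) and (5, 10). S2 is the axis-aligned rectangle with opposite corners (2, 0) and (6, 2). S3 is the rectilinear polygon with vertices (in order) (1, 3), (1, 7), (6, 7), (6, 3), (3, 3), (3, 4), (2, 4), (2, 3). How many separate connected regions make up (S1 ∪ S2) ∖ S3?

3

(S1 ∪ S2) ∖ S3 splits into 3 disjoint pieces (area 12, area 1, area 8).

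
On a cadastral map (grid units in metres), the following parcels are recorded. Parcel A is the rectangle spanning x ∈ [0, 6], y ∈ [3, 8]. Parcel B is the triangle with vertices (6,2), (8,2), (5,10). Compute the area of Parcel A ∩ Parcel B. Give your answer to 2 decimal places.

The intersection is the polygon with vertices (6,3), (5.875,3), (5.25,8), (5.75,8), (6,7.333).
By the shoelace formula its area is 2.10.

2.10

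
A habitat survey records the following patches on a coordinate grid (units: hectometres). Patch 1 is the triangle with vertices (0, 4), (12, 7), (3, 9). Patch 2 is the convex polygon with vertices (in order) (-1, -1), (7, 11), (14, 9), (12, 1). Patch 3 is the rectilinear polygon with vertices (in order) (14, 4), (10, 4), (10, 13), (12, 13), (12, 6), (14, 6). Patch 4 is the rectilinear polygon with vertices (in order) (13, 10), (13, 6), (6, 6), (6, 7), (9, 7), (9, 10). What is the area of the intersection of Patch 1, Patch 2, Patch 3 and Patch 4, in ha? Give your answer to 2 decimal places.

The intersection is the polygon with vertices (10,7.444), (12,7), (10,6.5).
By the shoelace formula its area is 0.94.

0.94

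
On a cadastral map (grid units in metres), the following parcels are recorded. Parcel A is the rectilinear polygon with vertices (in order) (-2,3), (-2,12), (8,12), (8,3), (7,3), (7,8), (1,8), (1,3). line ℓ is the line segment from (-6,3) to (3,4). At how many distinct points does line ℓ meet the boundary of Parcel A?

2

The segment meets the boundary at (1,3.778), (-2,3.444).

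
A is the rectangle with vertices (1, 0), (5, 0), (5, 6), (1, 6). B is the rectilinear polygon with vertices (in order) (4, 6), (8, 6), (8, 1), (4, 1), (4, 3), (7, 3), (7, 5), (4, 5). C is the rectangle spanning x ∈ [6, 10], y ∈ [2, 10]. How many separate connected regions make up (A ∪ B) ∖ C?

1

(A ∪ B) ∖ C is a single connected region.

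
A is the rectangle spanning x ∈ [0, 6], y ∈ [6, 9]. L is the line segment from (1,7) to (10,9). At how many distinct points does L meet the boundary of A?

The segment meets the boundary at (6,8.111).

1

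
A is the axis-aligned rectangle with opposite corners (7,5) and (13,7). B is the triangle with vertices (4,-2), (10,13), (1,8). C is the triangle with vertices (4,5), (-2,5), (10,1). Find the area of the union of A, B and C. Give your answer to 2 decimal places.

69.54

By inclusion–exclusion:
Individual areas: |A| = 12, |B| = 52.5, |C| = 12.
|A∩B| = 0.45.
|A∩C| = 0.
|B∩C| = 6.5084.
|A∩B∩C| = 0.
|A ∪ B ∪ C| = 76.5 − 6.9584 + 0 = 69.54.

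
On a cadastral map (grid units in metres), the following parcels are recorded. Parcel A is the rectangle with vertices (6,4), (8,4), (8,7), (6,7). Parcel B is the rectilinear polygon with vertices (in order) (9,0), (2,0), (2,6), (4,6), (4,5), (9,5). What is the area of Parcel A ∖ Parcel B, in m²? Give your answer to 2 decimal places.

|Parcel A| = 6, |Parcel A∩Parcel B| = 2.
|Parcel A ∖ Parcel B| = |Parcel A| − |Parcel A∩Parcel B| = 6 − 2 = 4.00.

4.00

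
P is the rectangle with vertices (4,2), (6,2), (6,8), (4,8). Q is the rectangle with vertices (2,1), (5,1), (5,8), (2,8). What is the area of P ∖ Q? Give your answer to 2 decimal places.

6.00

|P∩Q|: x∈[4,5], y∈[2,8] → 1·6 = 6.
|P| = 12.
|P ∖ Q| = |P| − |P∩Q| = 12 − 6 = 6.00.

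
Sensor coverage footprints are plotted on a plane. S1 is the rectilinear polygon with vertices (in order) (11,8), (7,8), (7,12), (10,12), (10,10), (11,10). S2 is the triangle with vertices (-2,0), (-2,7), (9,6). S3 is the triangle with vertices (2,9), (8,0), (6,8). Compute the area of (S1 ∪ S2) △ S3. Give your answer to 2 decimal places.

58.66

|S1 ∪ S2| = 52.5.
|(S1 ∪ S2) ∩ S3| = 4.419.
|(S1 ∪ S2) △ S3| = 52.5 + 15 − 8.838 = 58.66.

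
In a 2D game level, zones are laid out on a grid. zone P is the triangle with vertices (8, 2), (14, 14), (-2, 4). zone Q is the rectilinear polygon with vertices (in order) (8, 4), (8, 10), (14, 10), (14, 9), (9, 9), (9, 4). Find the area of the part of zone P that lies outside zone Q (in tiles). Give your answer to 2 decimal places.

57.25

|zone P| = 66, |zone P∩zone Q| = 8.75.
|zone P ∖ zone Q| = |zone P| − |zone P∩zone Q| = 66 − 8.75 = 57.25.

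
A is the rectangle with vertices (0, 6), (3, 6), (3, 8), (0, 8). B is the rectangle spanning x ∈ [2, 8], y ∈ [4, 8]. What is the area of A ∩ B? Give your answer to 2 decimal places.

2.00

|A∩B|: x∈[2,3], y∈[6,8] → 1·2 = 2.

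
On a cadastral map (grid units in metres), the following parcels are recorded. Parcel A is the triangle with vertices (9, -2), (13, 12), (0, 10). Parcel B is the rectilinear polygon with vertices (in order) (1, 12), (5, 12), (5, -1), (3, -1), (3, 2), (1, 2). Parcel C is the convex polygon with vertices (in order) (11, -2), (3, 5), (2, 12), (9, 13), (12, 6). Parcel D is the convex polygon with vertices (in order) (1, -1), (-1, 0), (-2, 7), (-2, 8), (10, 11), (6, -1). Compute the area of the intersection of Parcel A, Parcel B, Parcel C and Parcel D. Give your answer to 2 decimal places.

10.82

The intersection is the polygon with vertices (2.824,6.235), (2.414,9.103), (5,9.75), (5,3.333).
By the shoelace formula its area is 10.82.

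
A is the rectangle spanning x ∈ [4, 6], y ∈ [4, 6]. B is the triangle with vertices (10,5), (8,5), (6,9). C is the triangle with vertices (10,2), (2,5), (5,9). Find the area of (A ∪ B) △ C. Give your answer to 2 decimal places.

20.67

|A ∪ B| = 8.
|(A ∪ B) ∩ C| = 3.9167.
|(A ∪ B) △ C| = 8 + 20.5 − 7.8333 = 20.67.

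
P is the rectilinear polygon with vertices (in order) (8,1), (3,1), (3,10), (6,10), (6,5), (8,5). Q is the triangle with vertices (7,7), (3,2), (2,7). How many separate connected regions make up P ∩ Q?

P ∩ Q is a single connected region.

1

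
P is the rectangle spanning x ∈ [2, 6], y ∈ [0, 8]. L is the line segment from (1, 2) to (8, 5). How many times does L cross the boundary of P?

2

The segment meets the boundary at (2,2.429), (6,4.143).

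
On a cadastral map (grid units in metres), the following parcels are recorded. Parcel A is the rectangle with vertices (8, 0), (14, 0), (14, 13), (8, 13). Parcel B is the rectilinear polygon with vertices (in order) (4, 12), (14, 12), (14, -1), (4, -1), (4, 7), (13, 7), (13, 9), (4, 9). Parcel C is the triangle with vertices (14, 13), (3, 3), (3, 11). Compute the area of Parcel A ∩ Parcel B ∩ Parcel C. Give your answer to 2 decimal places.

The intersection is the polygon with vertices (8,9), (8,11.909), (8.5,12), (12.9,12), (9.6,9).
By the shoelace formula its area is 9.73.

9.73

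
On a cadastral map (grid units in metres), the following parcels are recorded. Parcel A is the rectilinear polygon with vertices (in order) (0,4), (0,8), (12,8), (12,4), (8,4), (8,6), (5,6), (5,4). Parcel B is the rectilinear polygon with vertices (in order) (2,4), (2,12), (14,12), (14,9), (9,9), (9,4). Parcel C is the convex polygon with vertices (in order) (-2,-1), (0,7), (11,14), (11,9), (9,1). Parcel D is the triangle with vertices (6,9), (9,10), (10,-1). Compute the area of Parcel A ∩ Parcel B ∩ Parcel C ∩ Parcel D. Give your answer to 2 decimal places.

6.40

The intersection is the polygon with vertices (8,4), (8,6), (7.2,6), (6.4,8), (9,8), (9,4).
By the shoelace formula its area is 6.40.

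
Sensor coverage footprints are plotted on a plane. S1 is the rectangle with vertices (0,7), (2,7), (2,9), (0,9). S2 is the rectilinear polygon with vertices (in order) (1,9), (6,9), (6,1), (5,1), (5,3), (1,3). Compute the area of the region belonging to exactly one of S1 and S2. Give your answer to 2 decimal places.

|S1| = 4, |S2| = 32, |S1∩S2| = 2.
|S1 △ S2| = |S1| + |S2| − 2·|S1∩S2| = 4 + 32 − 4 = 32.00.

32.00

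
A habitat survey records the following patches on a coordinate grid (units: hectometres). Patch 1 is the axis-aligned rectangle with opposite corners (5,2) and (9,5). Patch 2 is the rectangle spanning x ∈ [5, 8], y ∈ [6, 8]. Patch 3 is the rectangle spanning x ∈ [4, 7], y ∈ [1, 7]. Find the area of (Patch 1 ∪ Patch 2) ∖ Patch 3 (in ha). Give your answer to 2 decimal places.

10.00

|Patch 1 ∪ Patch 2| = 18.
|(Patch 1 ∪ Patch 2) ∩ Patch 3| = 8.
|(Patch 1 ∪ Patch 2) ∖ Patch 3| = 18 − 8 = 10.00.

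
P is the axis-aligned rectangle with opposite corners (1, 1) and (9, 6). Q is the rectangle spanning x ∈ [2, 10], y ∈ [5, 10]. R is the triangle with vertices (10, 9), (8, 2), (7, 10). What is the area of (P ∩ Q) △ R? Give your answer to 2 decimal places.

|P ∩ Q| = 7.
|(P ∩ Q) ∩ R| = 1.4018.
|(P ∩ Q) △ R| = 7 + 11.5 − 2.8036 = 15.70.

15.70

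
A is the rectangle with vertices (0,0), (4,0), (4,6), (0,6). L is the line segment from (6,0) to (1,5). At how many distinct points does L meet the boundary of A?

1

The segment meets the boundary at (4,2).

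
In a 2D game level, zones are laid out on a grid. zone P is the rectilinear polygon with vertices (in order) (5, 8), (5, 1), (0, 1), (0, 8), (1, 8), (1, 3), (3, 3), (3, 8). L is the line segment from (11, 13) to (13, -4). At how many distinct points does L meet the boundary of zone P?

0

The segment lies entirely outside zone P and never meets its boundary.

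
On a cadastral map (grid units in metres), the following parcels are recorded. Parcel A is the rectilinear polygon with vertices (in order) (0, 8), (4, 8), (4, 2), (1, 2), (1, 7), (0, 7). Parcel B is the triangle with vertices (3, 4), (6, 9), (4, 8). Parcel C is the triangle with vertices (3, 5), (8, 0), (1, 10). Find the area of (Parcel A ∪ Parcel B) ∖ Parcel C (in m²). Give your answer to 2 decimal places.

17.86

|Parcel A ∪ Parcel B| = 21.3333.
|(Parcel A ∪ Parcel B) ∩ Parcel C| = 3.4718.
|(Parcel A ∪ Parcel B) ∖ Parcel C| = 21.3333 − 3.4718 = 17.86.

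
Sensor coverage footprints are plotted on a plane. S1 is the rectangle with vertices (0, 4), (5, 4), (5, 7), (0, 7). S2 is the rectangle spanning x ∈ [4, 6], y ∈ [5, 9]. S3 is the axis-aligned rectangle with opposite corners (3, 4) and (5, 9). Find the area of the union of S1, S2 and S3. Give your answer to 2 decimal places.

By inclusion–exclusion:
Individual areas: |S1| = 15, |S2| = 8, |S3| = 10.
|S1∩S2|: x∈[4,5], y∈[5,7] → 1·2 = 2.
|S1∩S3|: x∈[3,5], y∈[4,7] → 2·3 = 6.
|S2∩S3|: x∈[4,5], y∈[5,9] → 1·4 = 4.
|S1∩S2∩S3| = 2.
|S1 ∪ S2 ∪ S3| = 33 − 12 + 2 = 23.00.

23.00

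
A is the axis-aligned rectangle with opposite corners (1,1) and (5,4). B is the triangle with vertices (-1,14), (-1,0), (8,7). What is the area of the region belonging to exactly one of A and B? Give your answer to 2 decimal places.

67.32

|A| = 12, |B| = 63, |A∩B| = 3.8413.
|A △ B| = |A| + |B| − 2·|A∩B| = 12 + 63 − 7.6825 = 67.32.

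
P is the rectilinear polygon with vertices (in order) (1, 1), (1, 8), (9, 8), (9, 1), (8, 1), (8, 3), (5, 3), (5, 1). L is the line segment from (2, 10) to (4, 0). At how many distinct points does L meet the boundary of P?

The segment meets the boundary at (3.8,1), (2.4,8).

2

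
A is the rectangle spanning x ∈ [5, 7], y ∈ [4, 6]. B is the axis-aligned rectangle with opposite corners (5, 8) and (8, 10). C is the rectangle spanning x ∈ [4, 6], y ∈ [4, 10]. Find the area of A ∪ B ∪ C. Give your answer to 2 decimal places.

18.00

By inclusion–exclusion:
Individual areas: |A| = 4, |B| = 6, |C| = 12.
|A∩B| = 0 (no overlap).
|A∩C|: x∈[5,6], y∈[4,6] → 1·2 = 2.
|B∩C|: x∈[5,6], y∈[8,10] → 1·2 = 2.
|A∩B∩C| = 0.
|A ∪ B ∪ C| = 22 − 4 + 0 = 18.00.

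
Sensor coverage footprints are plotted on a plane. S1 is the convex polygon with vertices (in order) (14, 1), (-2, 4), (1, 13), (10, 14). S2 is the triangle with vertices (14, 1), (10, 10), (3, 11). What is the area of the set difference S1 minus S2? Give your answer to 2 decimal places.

107.50

|S1| = 137, |S1∩S2| = 29.5.
|S1 ∖ S2| = |S1| − |S1∩S2| = 137 − 29.5 = 107.50.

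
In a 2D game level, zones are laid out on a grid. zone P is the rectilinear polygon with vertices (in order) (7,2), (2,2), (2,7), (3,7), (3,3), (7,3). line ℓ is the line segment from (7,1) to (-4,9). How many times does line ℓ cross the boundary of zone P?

The segment meets the boundary at (3,3.909), (2,4.636), (4.25,3), (5.625,2).

4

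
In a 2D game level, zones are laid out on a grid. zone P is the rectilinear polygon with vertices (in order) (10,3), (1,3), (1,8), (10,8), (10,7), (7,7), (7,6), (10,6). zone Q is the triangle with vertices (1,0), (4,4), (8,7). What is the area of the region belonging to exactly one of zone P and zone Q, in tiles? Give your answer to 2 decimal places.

|zone P| = 42, |zone Q| = 3.5, |zone P∩zone Q| = 2.25.
|zone P △ zone Q| = |zone P| + |zone Q| − 2·|zone P∩zone Q| = 42 + 3.5 − 4.5 = 41.00.

41.00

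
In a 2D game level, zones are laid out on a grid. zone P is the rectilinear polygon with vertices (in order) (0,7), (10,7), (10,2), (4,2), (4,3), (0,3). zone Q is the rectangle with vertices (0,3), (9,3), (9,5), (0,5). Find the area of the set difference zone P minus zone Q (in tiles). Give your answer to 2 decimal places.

|zone P| = 46, |zone P∩zone Q| = 18.
|zone P ∖ zone Q| = |zone P| − |zone P∩zone Q| = 46 − 18 = 28.00.

28.00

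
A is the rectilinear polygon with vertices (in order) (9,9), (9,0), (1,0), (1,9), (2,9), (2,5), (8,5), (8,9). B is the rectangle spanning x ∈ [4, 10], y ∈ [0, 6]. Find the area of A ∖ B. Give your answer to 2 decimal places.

|A| = 48, |A∩B| = 26.
|A ∖ B| = |A| − |A∩B| = 48 − 26 = 22.00.

22.00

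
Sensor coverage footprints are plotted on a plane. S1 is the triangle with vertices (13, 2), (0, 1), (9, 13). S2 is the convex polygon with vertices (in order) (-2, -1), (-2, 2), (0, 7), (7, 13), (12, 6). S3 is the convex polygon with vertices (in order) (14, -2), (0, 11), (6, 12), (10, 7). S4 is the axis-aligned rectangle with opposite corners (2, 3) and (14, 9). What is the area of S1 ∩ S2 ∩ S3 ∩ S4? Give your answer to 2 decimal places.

19.88

The intersection is the polygon with vertices (10,7), (10.727,5.364), (7.7,3.85), (4.421,6.895), (6,9), (8.4,9).
By the shoelace formula its area is 19.88.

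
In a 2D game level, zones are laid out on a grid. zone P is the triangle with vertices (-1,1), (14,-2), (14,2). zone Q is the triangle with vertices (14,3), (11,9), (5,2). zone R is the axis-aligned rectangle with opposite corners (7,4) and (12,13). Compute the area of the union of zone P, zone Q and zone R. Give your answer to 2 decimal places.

88.83

By inclusion–exclusion:
Individual areas: |zone P| = 30, |zone Q| = 28.5, |zone R| = 45.
|zone P∩zone Q| = 0.
|zone P∩zone R| = 0.
|zone Q∩zone R| = 14.6667.
|zone P∩zone Q∩zone R| = 0.
|zone P ∪ zone Q ∪ zone R| = 103.5 − 14.6667 + 0 = 88.83.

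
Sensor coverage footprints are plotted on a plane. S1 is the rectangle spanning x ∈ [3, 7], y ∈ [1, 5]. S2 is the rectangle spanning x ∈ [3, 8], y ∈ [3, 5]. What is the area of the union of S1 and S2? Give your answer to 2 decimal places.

18.00

By inclusion–exclusion:
Individual areas: |S1| = 16, |S2| = 10.
|S1∩S2|: x∈[3,7], y∈[3,5] → 4·2 = 8.
|S1 ∪ S2| = 26 − 8 = 18.00.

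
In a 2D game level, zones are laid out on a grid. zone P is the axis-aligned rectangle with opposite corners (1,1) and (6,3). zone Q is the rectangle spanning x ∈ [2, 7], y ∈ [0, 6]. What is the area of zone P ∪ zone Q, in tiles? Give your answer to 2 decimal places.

32.00

By inclusion–exclusion:
Individual areas: |zone P| = 10, |zone Q| = 30.
|zone P∩zone Q|: x∈[2,6], y∈[1,3] → 4·2 = 8.
|zone P ∪ zone Q| = 40 − 8 = 32.00.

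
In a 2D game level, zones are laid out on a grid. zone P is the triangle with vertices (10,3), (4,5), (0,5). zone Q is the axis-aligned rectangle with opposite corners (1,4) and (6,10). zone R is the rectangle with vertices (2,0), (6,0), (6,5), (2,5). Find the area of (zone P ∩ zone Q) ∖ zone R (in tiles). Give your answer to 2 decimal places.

|zone P ∩ zone Q| = 2.7333.
|(zone P ∩ zone Q) ∩ zone R| = 2.4333.
|(zone P ∩ zone Q) ∖ zone R| = 2.7333 − 2.4333 = 0.30.

0.30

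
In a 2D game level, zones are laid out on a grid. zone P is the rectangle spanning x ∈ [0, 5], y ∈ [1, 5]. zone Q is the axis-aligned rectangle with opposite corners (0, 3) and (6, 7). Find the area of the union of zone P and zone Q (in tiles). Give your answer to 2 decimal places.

34.00

By inclusion–exclusion:
Individual areas: |zone P| = 20, |zone Q| = 24.
|zone P∩zone Q|: x∈[0,5], y∈[3,5] → 5·2 = 10.
|zone P ∪ zone Q| = 44 − 10 = 34.00.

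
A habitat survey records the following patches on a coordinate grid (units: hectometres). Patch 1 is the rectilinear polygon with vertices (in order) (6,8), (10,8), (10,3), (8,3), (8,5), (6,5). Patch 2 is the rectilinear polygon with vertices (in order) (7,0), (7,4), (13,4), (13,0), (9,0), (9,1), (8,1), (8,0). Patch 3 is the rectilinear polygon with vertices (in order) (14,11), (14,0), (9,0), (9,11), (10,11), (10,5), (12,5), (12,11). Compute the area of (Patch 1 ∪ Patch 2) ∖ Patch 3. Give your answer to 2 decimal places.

|Patch 1 ∪ Patch 2| = 37.
|(Patch 1 ∪ Patch 2) ∩ Patch 3| = 20.
|(Patch 1 ∪ Patch 2) ∖ Patch 3| = 37 − 20 = 17.00.

17.00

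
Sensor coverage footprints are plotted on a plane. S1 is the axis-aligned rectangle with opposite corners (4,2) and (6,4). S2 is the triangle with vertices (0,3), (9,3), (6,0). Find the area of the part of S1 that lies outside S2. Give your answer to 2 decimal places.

|S1| = 4, |S1∩S2| = 2.
|S1 ∖ S2| = |S1| − |S1∩S2| = 4 − 2 = 2.00.

2.00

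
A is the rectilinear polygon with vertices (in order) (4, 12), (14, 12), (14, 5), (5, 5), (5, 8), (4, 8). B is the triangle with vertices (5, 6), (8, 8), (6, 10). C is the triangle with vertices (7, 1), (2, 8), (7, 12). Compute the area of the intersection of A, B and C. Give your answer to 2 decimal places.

The intersection is the polygon with vertices (7,9), (7,7.333), (5,6), (6,10).
By the shoelace formula its area is 4.17.

4.17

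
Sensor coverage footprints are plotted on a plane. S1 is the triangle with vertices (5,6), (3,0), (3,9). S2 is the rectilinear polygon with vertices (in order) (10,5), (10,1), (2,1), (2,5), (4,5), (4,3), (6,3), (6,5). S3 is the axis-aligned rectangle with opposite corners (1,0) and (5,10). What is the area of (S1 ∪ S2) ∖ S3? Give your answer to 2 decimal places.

18.00

|S1 ∪ S2| = 33.6667.
|(S1 ∪ S2) ∩ S3| = 15.6667.
|(S1 ∪ S2) ∖ S3| = 33.6667 − 15.6667 = 18.00.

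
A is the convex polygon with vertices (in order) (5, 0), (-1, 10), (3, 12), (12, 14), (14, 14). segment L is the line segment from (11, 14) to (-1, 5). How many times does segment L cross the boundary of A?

The segment meets the boundary at (1.069,6.552), (10.579,13.684).

2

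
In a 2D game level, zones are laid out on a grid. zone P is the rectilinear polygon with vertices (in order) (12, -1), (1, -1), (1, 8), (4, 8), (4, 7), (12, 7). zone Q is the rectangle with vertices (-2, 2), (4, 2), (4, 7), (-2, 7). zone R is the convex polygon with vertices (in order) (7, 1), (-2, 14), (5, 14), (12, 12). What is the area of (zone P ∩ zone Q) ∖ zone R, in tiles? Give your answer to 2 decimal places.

14.04

|zone P ∩ zone Q| = 15.
|(zone P ∩ zone Q) ∩ zone R| = 0.9615.
|(zone P ∩ zone Q) ∖ zone R| = 15 − 0.9615 = 14.04.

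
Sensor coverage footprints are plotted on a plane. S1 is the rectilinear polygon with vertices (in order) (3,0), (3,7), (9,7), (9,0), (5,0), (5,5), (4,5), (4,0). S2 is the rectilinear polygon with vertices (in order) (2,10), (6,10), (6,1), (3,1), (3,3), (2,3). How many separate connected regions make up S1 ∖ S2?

S1 ∖ S2 splits into 2 disjoint pieces (area 1, area 22).

2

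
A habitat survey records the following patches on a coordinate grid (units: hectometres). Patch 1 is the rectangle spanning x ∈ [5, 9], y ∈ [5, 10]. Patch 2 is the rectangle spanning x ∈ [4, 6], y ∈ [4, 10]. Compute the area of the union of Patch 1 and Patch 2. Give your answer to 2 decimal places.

27.00

By inclusion–exclusion:
Individual areas: |Patch 1| = 20, |Patch 2| = 12.
|Patch 1∩Patch 2|: x∈[5,6], y∈[5,10] → 1·5 = 5.
|Patch 1 ∪ Patch 2| = 32 − 5 = 27.00.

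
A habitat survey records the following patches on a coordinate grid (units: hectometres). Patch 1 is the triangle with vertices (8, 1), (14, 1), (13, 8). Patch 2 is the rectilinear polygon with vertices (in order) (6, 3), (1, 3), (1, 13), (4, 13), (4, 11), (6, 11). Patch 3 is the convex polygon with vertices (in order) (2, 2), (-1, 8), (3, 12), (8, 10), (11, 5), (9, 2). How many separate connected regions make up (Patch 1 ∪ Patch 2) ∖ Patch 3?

4

(Patch 1 ∪ Patch 2) ∖ Patch 3 splits into 4 disjoint pieces (area 20.3494, area 0.25, area 5.2, area 0.05).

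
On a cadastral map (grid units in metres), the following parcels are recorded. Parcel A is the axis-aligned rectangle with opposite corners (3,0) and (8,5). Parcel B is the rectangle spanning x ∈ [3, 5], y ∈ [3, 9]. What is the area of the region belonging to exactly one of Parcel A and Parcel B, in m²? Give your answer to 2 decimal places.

29.00

|Parcel A∩Parcel B|: x∈[3,5], y∈[3,5] → 2·2 = 4.
|Parcel A △ Parcel B| = |Parcel A| + |Parcel B| − 2·|Parcel A∩Parcel B| = 25 + 12 − 8 = 29.00.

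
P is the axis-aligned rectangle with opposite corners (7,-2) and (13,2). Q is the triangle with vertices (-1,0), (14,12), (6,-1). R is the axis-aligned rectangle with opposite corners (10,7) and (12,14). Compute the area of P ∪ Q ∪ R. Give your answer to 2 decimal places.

82.66

By inclusion–exclusion:
Individual areas: |P| = 24, |Q| = 49.5, |R| = 14.
|P∩Q| = 0.5817.
|P∩R| = 0 (no overlap).
|Q∩R| = 4.2577.
|P∩Q∩R| = 0.
|P ∪ Q ∪ R| = 87.5 − 4.8394 + 0 = 82.66.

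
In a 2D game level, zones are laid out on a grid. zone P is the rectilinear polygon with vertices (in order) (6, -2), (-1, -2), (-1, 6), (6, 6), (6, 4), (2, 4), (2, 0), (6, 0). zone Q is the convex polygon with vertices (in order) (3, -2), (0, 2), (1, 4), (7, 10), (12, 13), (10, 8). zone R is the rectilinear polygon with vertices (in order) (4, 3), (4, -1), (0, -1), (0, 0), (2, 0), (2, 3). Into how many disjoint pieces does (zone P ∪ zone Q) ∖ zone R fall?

(zone P ∪ zone Q) ∖ zone R is a single connected region.

1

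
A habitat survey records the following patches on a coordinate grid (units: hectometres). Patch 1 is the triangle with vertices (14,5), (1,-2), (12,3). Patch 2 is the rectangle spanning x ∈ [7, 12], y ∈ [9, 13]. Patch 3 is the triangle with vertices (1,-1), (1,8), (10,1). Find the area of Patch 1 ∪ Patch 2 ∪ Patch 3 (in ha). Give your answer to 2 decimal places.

By inclusion–exclusion:
Individual areas: |Patch 1| = 6, |Patch 2| = 20, |Patch 3| = 40.5.
|Patch 1∩Patch 2| = 0.
|Patch 1∩Patch 3| = 2.0157.
|Patch 2∩Patch 3| = 0.
|Patch 1∩Patch 2∩Patch 3| = 0.
|Patch 1 ∪ Patch 2 ∪ Patch 3| = 66.5 − 2.0157 + 0 = 64.48.

64.48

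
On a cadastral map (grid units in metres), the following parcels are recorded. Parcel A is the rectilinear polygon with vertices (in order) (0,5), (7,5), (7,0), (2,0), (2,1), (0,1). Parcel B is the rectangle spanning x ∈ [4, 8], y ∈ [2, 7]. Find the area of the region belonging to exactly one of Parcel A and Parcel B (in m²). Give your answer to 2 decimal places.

35.00

|Parcel A| = 33, |Parcel B| = 20, |Parcel A∩Parcel B| = 9.
|Parcel A △ Parcel B| = |Parcel A| + |Parcel B| − 2·|Parcel A∩Parcel B| = 33 + 20 − 18 = 35.00.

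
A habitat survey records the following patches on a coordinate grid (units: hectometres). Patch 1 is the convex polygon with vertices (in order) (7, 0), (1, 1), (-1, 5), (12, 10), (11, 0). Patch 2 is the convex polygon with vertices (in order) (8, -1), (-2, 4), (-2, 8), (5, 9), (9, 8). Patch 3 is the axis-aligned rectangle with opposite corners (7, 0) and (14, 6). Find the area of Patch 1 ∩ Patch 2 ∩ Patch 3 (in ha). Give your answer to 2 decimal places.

The intersection is the polygon with vertices (8.111,0), (7,0), (7,6), (8.778,6).
By the shoelace formula its area is 8.67.

8.67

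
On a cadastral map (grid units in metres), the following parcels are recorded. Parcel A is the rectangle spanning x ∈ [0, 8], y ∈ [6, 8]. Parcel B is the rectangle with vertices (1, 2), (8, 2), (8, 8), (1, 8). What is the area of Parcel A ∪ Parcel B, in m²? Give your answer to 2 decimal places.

By inclusion–exclusion:
Individual areas: |Parcel A| = 16, |Parcel B| = 42.
|Parcel A∩Parcel B|: x∈[1,8], y∈[6,8] → 7·2 = 14.
|Parcel A ∪ Parcel B| = 58 − 14 = 44.00.

44.00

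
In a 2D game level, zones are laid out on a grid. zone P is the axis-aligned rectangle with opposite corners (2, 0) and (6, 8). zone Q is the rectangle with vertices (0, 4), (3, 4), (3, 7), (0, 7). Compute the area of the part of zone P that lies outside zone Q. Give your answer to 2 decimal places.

|zone P∩zone Q|: x∈[2,3], y∈[4,7] → 1·3 = 3.
|zone P| = 32.
|zone P ∖ zone Q| = |zone P| − |zone P∩zone Q| = 32 − 3 = 29.00.

29.00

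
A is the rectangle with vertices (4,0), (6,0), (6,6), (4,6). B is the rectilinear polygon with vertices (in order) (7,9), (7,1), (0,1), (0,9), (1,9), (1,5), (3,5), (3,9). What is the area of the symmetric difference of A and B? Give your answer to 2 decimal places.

|A| = 12, |B| = 48, |A∩B| = 10.
|A △ B| = |A| + |B| − 2·|A∩B| = 12 + 48 − 20 = 40.00.

40.00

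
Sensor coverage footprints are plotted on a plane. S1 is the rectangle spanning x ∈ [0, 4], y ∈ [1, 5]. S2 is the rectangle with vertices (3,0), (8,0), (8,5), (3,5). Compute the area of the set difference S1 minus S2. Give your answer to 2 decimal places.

|S1∩S2|: x∈[3,4], y∈[1,5] → 1·4 = 4.
|S1| = 16.
|S1 ∖ S2| = |S1| − |S1∩S2| = 16 − 4 = 12.00.

12.00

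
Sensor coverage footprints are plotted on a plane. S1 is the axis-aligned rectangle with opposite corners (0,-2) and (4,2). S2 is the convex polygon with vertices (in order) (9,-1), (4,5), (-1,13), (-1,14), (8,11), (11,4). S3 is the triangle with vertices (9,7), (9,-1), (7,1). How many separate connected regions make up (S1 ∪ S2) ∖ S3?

2

(S1 ∪ S2) ∖ S3 splits into 2 disjoint pieces (area 16, area 69.381).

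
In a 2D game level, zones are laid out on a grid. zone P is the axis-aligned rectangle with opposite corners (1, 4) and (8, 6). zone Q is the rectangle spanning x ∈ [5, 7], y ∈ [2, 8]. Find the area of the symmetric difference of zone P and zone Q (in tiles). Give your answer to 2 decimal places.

|zone P∩zone Q|: x∈[5,7], y∈[4,6] → 2·2 = 4.
|zone P △ zone Q| = |zone P| + |zone Q| − 2·|zone P∩zone Q| = 14 + 12 − 8 = 18.00.

18.00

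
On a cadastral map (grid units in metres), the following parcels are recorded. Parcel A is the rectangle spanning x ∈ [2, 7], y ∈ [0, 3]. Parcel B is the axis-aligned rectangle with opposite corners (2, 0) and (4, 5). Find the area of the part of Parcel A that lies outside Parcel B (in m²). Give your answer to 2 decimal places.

9.00

|Parcel A∩Parcel B|: x∈[2,4], y∈[0,3] → 2·3 = 6.
|Parcel A| = 15.
|Parcel A ∖ Parcel B| = |Parcel A| − |Parcel A∩Parcel B| = 15 − 6 = 9.00.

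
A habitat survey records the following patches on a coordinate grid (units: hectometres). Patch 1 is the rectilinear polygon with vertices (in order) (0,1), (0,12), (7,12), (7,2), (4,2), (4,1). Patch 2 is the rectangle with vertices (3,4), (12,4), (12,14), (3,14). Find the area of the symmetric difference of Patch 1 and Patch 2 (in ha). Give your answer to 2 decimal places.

|Patch 1| = 74, |Patch 2| = 90, |Patch 1∩Patch 2| = 32.
|Patch 1 △ Patch 2| = |Patch 1| + |Patch 2| − 2·|Patch 1∩Patch 2| = 74 + 90 − 64 = 100.00.

100.00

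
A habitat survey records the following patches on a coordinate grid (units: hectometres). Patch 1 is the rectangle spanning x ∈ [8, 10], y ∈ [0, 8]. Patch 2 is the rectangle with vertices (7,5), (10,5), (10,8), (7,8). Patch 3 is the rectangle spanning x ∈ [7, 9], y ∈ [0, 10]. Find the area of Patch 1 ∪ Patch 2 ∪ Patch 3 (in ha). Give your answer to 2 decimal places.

By inclusion–exclusion:
Individual areas: |Patch 1| = 16, |Patch 2| = 9, |Patch 3| = 20.
|Patch 1∩Patch 2|: x∈[8,10], y∈[5,8] → 2·3 = 6.
|Patch 1∩Patch 3|: x∈[8,9], y∈[0,8] → 1·8 = 8.
|Patch 2∩Patch 3|: x∈[7,9], y∈[5,8] → 2·3 = 6.
|Patch 1∩Patch 2∩Patch 3| = 3.
|Patch 1 ∪ Patch 2 ∪ Patch 3| = 45 − 20 + 3 = 28.00.

28.00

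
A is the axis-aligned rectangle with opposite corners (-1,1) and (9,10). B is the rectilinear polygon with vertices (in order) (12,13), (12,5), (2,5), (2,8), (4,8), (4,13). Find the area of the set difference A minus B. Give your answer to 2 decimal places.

59.00

|A| = 90, |A∩B| = 31.
|A ∖ B| = |A| − |A∩B| = 90 − 31 = 59.00.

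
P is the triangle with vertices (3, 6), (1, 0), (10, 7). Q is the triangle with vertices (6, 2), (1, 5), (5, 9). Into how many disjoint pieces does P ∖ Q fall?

P ∖ Q splits into 2 disjoint pieces (area 5.6004, area 6.2229).

2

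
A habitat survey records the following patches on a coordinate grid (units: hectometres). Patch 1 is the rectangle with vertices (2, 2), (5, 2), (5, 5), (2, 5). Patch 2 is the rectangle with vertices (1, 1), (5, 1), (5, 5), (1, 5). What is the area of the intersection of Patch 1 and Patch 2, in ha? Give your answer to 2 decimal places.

|Patch 1∩Patch 2|: x∈[2,5], y∈[2,5] → 3·3 = 9.

9.00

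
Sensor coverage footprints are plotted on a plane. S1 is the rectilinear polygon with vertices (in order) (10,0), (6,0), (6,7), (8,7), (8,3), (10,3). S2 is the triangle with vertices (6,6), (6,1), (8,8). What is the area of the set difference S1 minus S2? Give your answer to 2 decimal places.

|S1| = 20, |S1∩S2| = 4.6429.
|S1 ∖ S2| = |S1| − |S1∩S2| = 20 − 4.6429 = 15.36.

15.36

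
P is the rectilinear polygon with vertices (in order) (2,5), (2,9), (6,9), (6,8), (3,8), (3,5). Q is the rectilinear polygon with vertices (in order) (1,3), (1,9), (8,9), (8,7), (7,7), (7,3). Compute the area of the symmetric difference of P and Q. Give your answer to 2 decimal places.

31.00

|P| = 7, |Q| = 38, |P∩Q| = 7.
|P △ Q| = |P| + |Q| − 2·|P∩Q| = 7 + 38 − 14 = 31.00.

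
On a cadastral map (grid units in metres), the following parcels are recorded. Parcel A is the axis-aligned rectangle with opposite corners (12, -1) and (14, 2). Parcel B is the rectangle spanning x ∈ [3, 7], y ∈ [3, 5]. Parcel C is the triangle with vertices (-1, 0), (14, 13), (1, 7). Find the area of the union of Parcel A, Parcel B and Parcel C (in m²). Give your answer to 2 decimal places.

By inclusion–exclusion:
Individual areas: |Parcel A| = 6, |Parcel B| = 8, |Parcel C| = 39.5.
|Parcel A∩Parcel B| = 0 (no overlap).
|Parcel A∩Parcel C| = 0.
|Parcel B∩Parcel C| = 1.3564.
|Parcel A∩Parcel B∩Parcel C| = 0.
|Parcel A ∪ Parcel B ∪ Parcel C| = 53.5 − 1.3564 + 0 = 52.14.

52.14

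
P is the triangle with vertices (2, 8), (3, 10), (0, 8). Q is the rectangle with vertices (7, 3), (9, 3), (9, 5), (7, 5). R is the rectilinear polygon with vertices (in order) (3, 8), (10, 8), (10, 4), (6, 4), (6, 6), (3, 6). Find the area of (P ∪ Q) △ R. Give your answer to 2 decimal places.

|P ∪ Q| = 6.
|(P ∪ Q) ∩ R| = 2.
|(P ∪ Q) △ R| = 6 + 22 − 4 = 24.00.

24.00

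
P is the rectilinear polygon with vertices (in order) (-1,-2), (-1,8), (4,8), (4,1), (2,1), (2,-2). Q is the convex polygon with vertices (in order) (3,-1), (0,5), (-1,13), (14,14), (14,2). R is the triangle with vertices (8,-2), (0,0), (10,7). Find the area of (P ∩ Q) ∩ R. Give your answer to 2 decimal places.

2.23

The region (P ∩ Q) ∩ R is the polygon with vertices (4,1), (2,1), (1.852,1.296), (4,2.8).
By the shoelace formula its area is 2.23.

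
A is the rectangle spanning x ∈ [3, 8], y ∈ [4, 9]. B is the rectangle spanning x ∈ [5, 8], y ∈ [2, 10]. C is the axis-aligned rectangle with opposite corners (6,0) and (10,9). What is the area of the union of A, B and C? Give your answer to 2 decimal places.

56.00

By inclusion–exclusion:
Individual areas: |A| = 25, |B| = 24, |C| = 36.
|A∩B|: x∈[5,8], y∈[4,9] → 3·5 = 15.
|A∩C|: x∈[6,8], y∈[4,9] → 2·5 = 10.
|B∩C|: x∈[6,8], y∈[2,9] → 2·7 = 14.
|A∩B∩C| = 10.
|A ∪ B ∪ C| = 85 − 39 + 10 = 56.00.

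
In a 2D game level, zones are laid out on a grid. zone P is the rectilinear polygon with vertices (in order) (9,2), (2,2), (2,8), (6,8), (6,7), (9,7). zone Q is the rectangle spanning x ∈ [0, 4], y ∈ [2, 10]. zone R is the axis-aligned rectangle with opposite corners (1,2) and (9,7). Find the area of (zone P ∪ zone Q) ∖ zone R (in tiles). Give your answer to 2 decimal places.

|zone P ∪ zone Q| = 59.
|(zone P ∪ zone Q) ∩ zone R| = 40.
|(zone P ∪ zone Q) ∖ zone R| = 59 − 40 = 19.00.

19.00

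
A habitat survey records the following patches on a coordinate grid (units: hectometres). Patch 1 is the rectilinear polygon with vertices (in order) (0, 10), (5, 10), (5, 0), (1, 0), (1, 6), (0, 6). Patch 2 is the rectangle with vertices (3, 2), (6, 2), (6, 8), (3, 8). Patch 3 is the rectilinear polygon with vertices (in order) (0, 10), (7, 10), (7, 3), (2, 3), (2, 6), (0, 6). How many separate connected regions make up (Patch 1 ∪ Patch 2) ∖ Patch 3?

1

(Patch 1 ∪ Patch 2) ∖ Patch 3 is a single connected region.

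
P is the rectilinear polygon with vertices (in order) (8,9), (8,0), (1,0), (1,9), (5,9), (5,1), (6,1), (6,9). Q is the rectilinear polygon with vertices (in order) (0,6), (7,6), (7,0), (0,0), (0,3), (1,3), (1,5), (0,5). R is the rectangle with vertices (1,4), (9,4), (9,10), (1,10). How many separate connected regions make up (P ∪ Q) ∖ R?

(P ∪ Q) ∖ R splits into 2 disjoint pieces (area 31, area 1).

2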